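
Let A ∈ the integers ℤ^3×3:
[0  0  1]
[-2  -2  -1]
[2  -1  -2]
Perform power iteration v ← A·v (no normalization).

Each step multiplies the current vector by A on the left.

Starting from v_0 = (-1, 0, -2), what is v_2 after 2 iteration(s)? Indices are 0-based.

v_2 = (2, -6, -12)

v_0 = (-1, 0, -2).
v_1 = A·v_0 = (-2, 4, 2).
v_2 = A·v_1 = (2, -6, -12).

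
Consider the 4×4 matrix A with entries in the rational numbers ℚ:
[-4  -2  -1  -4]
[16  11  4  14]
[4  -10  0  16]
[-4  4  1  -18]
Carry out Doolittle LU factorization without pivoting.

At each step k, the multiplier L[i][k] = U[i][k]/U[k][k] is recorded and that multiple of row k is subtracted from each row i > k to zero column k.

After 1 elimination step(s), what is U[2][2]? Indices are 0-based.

U[2][2] = -1

k=0: U[0][0]=-4
  eliminate (1,0): mult=-4, new row 1: (0, 3, 0, -2); set L[1][0]=-4
  eliminate (2,0): mult=-1, new row 2: (0, -12, -1, 12); set L[2][0]=-1
  eliminate (3,0): mult=1, new row 3: (0, 6, 2, -14); set L[3][0]=1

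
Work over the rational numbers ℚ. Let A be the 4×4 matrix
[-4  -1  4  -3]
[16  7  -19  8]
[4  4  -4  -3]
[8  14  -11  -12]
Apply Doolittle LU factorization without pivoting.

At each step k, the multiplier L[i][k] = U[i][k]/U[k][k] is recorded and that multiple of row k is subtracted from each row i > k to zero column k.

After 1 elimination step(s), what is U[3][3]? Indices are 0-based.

U[3][3] = -18

k=0: U[0][0]=-4
  eliminate (1,0): mult=-4, new row 1: (0, 3, -3, -4); set L[1][0]=-4
  eliminate (2,0): mult=-1, new row 2: (0, 3, 0, -6); set L[2][0]=-1
  eliminate (3,0): mult=-2, new row 3: (0, 12, -3, -18); set L[3][0]=-2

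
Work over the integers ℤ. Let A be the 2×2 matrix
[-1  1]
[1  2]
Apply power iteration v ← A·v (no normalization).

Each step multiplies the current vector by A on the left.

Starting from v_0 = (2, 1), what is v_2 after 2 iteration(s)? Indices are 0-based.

v_0 = (2, 1).
v_1 = A·v_0 = (-1, 4).
v_2 = A·v_1 = (5, 7).

v_2 = (5, 7)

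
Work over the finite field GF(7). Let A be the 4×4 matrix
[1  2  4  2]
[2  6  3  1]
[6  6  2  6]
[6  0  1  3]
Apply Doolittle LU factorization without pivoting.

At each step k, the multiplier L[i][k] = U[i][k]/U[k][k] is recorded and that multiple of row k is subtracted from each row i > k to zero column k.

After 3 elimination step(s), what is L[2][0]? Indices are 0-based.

L[2][0] = 6

[col 0] pivot 1
  R1 -= 2*R0 → (0, 2, 2, 4)  (L[1][0] := 2)
  R2 -= 6*R0 → (0, 1, 6, 1)  (L[2][0] := 6)
  R3 -= 6*R0 → (0, 2, 5, 5)  (L[3][0] := 6)
[col 1] pivot 2
  R2 -= 4*R1 → (0, 0, 5, 6)  (L[2][1] := 4)
  R3 -= 1*R1 → (0, 0, 3, 1)  (L[3][1] := 1)
[col 2] pivot 5
  R3 -= 2*R2 → (0, 0, 0, 3)  (L[3][2] := 2)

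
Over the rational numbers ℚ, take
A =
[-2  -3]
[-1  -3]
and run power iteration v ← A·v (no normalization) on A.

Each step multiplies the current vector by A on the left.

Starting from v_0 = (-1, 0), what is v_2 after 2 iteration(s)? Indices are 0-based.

v_2 = (-7, -5)

v_0 = (-1, 0).
v_1 = A·v_0 = (2, 1).
v_2 = A·v_1 = (-7, -5).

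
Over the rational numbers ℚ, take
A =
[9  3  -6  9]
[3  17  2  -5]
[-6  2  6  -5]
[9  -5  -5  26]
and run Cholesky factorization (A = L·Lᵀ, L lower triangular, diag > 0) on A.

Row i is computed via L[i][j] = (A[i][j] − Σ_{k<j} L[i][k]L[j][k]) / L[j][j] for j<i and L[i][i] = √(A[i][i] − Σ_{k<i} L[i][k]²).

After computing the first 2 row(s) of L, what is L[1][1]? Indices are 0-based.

L[1][1] = 4

Step 1: L[0][0] = √(9) = 3.
  L[1][0] = (3) / L[0][0] = 1.
Step 2: L[1][1] = √(16) = 4.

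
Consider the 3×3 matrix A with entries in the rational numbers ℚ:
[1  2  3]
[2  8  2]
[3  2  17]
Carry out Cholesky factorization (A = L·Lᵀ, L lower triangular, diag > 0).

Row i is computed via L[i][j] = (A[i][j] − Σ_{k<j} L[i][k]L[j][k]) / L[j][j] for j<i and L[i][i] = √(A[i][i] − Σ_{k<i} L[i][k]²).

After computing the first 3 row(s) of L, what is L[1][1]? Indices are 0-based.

Step 1: L[0][0] = √(1) = 1.
  L[1][0] = (2) / L[0][0] = 2.
Step 2: L[1][1] = √(4) = 2.
  L[2][0] = (3) / L[0][0] = 3.
  L[2][1] = (-4) / L[1][1] = -2.
Step 3: L[2][2] = √(4) = 2.

L[1][1] = 2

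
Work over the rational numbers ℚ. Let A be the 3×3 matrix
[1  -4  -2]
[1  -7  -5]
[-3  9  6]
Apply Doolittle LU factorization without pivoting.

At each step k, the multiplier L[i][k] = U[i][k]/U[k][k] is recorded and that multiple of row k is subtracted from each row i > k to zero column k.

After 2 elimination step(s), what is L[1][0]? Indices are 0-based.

[col 0] pivot 1
  R1 -= 1*R0 → (0, -3, -3)  (L[1][0] := 1)
  R2 -= -3*R0 → (0, -3, 0)  (L[2][0] := -3)
[col 1] pivot -3
  R2 -= 1*R1 → (0, 0, 3)  (L[2][1] := 1)

L[1][0] = 1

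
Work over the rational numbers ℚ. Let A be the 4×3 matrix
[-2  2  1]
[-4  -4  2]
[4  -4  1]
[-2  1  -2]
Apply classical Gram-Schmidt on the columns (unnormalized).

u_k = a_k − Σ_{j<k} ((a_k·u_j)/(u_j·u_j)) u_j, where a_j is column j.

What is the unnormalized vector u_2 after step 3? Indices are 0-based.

u_2 = (534/361, 84/361, 15/361, -672/361)

Step 1: u_0 = a_0 = (-2, -4, 4, -2).
Step 2: u_1 = a_1 − (-3/20)·u_0 = (17/10, -23/5, -17/5, 7/10).
Step 3: u_2 = a_2 − (-1/20)·u_0 − (-123/361)·u_1 = (534/361, 84/361, 15/361, -672/361).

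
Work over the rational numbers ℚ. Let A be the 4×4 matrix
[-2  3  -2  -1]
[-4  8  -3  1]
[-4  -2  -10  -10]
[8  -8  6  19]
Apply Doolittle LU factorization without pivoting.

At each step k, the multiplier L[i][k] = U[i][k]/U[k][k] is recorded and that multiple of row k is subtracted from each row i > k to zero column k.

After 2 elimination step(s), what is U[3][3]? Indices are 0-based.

U[3][3] = 9

Step 1: pivot at (0,0) is -2.
  row1 ← row1 − (2)·row0  ⇒  L[1][0]=2, U row1=(0, 2, 1, 3)
  row2 ← row2 − (2)·row0  ⇒  L[2][0]=2, U row2=(0, -8, -6, -8)
  row3 ← row3 − (-4)·row0  ⇒  L[3][0]=-4, U row3=(0, 4, -2, 15)
Step 2: pivot at (1,1) is 2.
  row2 ← row2 − (-4)·row1  ⇒  L[2][1]=-4, U row2=(0, 0, -2, 4)
  row3 ← row3 − (2)·row1  ⇒  L[3][1]=2, U row3=(0, 0, -4, 9)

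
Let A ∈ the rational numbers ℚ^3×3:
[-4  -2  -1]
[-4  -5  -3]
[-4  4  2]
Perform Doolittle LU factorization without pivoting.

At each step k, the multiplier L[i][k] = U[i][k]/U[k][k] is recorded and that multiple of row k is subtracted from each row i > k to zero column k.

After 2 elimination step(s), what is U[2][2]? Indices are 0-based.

U[2][2] = -1

[col 0] pivot -4
  R1 -= 1*R0 → (0, -3, -2)  (L[1][0] := 1)
  R2 -= 1*R0 → (0, 6, 3)  (L[2][0] := 1)
[col 1] pivot -3
  R2 -= -2*R1 → (0, 0, -1)  (L[2][1] := -2)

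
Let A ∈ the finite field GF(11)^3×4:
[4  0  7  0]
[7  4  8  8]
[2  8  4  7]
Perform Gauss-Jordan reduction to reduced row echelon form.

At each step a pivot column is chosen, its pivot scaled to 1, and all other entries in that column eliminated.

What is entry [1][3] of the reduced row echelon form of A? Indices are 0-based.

M[1][3] = 3

pivot(0,0)=4: scale R0 → (1, 0, 10, 0)
  clear (1,0): R1 −= (7)R0 → (0, 4, 4, 8)
  clear (2,0): R2 −= (2)R0 → (0, 8, 6, 7)
pivot(1,1)=4: scale R1 → (0, 1, 1, 2)
  clear (2,1): R2 −= (8)R1 → (0, 0, 9, 2)
pivot(2,2)=9: scale R2 → (0, 0, 1, 10)
  clear (0,2): R0 −= (10)R2 → (1, 0, 0, 10)
  clear (1,2): R1 −= (1)R2 → (0, 1, 0, 3)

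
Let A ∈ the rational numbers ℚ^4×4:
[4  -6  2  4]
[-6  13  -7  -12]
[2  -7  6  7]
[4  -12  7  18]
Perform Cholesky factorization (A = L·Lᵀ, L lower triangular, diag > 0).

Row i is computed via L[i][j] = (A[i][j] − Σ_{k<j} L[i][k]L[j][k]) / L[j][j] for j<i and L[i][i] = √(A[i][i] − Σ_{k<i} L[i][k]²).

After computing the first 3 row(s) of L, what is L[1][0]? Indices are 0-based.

L[1][0] = -3

Step 1: L[0][0] = √(4) = 2.
  L[1][0] = (-6) / L[0][0] = -3.
Step 2: L[1][1] = √(4) = 2.
  L[2][0] = (2) / L[0][0] = 1.
  L[2][1] = (-4) / L[1][1] = -2.
Step 3: L[2][2] = √(1) = 1.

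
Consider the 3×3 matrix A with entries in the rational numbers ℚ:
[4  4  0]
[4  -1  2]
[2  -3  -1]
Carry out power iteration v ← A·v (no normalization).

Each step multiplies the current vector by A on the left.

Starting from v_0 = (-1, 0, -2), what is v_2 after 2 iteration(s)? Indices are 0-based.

v_2 = (-48, -8, 16)

v_0 = (-1, 0, -2).
v_1 = A·v_0 = (-4, -8, 0).
v_2 = A·v_1 = (-48, -8, 16).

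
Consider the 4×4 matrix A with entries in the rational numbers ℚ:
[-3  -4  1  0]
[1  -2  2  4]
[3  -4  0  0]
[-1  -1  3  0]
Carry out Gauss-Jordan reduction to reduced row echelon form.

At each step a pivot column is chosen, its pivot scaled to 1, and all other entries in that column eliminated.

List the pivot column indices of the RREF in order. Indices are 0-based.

pivot columns: 0, 1, 2, 3

[1] R0 /= -3  ⇒  (1, 4/3, -1/3, 0)
     R1 -= 1·R0  ⇒  (0, -10/3, 7/3, 4)
     R2 -= 3·R0  ⇒  (0, -8, 1, 0)
     R3 -= -1·R0  ⇒  (0, 1/3, 8/3, 0)
[2] R1 /= -10/3  ⇒  (0, 1, -7/10, -6/5)
     R0 -= 4/3·R1  ⇒  (1, 0, 3/5, 8/5)
     R2 -= -8·R1  ⇒  (0, 0, -23/5, -48/5)
     R3 -= 1/3·R1  ⇒  (0, 0, 29/10, 2/5)
[3] R2 /= -23/5  ⇒  (0, 0, 1, 48/23)
     R0 -= 3/5·R2  ⇒  (1, 0, 0, 8/23)
     R1 -= -7/10·R2  ⇒  (0, 1, 0, 6/23)
     R3 -= 29/10·R2  ⇒  (0, 0, 0, -130/23)
[4] R3 /= -130/23  ⇒  (0, 0, 0, 1)
     R0 -= 8/23·R3  ⇒  (1, 0, 0, 0)
     R1 -= 6/23·R3  ⇒  (0, 1, 0, 0)
     R2 -= 48/23·R3  ⇒  (0, 0, 1, 0)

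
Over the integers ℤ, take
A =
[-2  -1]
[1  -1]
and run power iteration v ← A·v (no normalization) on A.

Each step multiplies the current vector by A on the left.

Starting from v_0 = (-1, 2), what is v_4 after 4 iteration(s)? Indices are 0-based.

v_0 = (-1, 2).
v_1 = A·v_0 = (0, -3).
v_2 = A·v_1 = (3, 3).
v_3 = A·v_2 = (-9, 0).
v_4 = A·v_3 = (18, -9).

v_4 = (18, -9)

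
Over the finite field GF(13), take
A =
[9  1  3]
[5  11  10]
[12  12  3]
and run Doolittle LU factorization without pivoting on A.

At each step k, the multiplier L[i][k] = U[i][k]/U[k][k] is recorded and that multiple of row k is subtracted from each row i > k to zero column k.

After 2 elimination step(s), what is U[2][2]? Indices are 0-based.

U[2][2] = 1

Step 1: pivot at (0,0) is 9.
  row1 ← row1 − (2)·row0  ⇒  L[1][0]=2, U row1=(0, 9, 4)
  row2 ← row2 − (10)·row0  ⇒  L[2][0]=10, U row2=(0, 2, 12)
Step 2: pivot at (1,1) is 9.
  row2 ← row2 − (6)·row1  ⇒  L[2][1]=6, U row2=(0, 0, 1)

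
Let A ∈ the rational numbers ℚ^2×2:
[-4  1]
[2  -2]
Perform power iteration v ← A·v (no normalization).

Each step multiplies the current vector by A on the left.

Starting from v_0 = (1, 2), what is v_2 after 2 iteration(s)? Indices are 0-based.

v_2 = (6, 0)

v_0 = (1, 2).
v_1 = A·v_0 = (-2, -2).
v_2 = A·v_1 = (6, 0).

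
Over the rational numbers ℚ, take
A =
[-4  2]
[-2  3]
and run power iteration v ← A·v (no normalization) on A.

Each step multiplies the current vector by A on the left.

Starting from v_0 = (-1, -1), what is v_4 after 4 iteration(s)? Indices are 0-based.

v_0 = (-1, -1).
v_1 = A·v_0 = (2, -1).
v_2 = A·v_1 = (-10, -7).
v_3 = A·v_2 = (26, -1).
v_4 = A·v_3 = (-106, -55).

v_4 = (-106, -55)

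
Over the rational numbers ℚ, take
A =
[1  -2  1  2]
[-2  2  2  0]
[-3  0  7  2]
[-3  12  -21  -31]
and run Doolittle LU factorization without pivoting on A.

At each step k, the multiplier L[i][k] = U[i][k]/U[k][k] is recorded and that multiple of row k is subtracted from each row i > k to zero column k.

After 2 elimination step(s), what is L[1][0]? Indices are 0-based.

L[1][0] = -2

Step 1: pivot at (0,0) is 1.
  row1 ← row1 − (-2)·row0  ⇒  L[1][0]=-2, U row1=(0, -2, 4, 4)
  row2 ← row2 − (-3)·row0  ⇒  L[2][0]=-3, U row2=(0, -6, 10, 8)
  row3 ← row3 − (-3)·row0  ⇒  L[3][0]=-3, U row3=(0, 6, -18, -25)
Step 2: pivot at (1,1) is -2.
  row2 ← row2 − (3)·row1  ⇒  L[2][1]=3, U row2=(0, 0, -2, -4)
  row3 ← row3 − (-3)·row1  ⇒  L[3][1]=-3, U row3=(0, 0, -6, -13)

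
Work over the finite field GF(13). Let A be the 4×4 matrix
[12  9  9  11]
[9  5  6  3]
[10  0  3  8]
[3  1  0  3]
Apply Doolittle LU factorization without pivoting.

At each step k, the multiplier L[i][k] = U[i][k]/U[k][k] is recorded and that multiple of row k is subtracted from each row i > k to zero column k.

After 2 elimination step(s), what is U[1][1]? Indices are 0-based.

U[1][1] = 8

[col 0] pivot 12
  R1 -= 4*R0 → (0, 8, 9, 11)  (L[1][0] := 4)
  R2 -= 3*R0 → (0, 12, 2, 1)  (L[2][0] := 3)
  R3 -= 10*R0 → (0, 2, 1, 10)  (L[3][0] := 10)
[col 1] pivot 8
  R2 -= 8*R1 → (0, 0, 8, 4)  (L[2][1] := 8)
  R3 -= 10*R1 → (0, 0, 2, 4)  (L[3][1] := 10)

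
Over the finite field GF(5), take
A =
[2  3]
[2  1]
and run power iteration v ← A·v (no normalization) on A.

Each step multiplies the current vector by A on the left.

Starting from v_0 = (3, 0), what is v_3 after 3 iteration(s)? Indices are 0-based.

v_0 = (3, 0).
v_1 = A·v_0 = (1, 1).
v_2 = A·v_1 = (0, 3).
v_3 = A·v_2 = (4, 3).

v_3 = (4, 3)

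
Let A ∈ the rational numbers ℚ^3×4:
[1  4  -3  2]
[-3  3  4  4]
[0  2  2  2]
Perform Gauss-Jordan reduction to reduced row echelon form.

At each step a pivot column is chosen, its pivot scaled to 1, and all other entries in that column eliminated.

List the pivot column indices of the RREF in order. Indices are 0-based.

pivot columns: 0, 1, 2

[1] R0 /= 1  ⇒  (1, 4, -3, 2)
     R1 -= -3·R0  ⇒  (0, 15, -5, 10)
[2] R1 /= 15  ⇒  (0, 1, -1/3, 2/3)
     R0 -= 4·R1  ⇒  (1, 0, -5/3, -2/3)
     R2 -= 2·R1  ⇒  (0, 0, 8/3, 2/3)
[3] R2 /= 8/3  ⇒  (0, 0, 1, 1/4)
     R0 -= -5/3·R2  ⇒  (1, 0, 0, -1/4)
     R1 -= -1/3·R2  ⇒  (0, 1, 0, 3/4)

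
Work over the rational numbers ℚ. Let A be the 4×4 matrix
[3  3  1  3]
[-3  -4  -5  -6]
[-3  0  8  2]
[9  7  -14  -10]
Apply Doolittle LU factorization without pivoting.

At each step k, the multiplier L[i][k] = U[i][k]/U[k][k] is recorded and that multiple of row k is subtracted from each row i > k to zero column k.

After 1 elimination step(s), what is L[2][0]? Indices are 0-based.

k=0: U[0][0]=3
  eliminate (1,0): mult=-1, new row 1: (0, -1, -4, -3); set L[1][0]=-1
  eliminate (2,0): mult=-1, new row 2: (0, 3, 9, 5); set L[2][0]=-1
  eliminate (3,0): mult=3, new row 3: (0, -2, -17, -19); set L[3][0]=3

L[2][0] = -1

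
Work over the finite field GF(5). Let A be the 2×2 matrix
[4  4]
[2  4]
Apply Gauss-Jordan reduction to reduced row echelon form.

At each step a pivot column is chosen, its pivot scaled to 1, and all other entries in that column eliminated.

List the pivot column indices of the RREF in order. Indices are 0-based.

pivot columns: 0, 1

pivot(0,0)=4: scale R0 → (1, 1)
  clear (1,0): R1 −= (2)R0 → (0, 2)
pivot(1,1)=2: scale R1 → (0, 1)
  clear (0,1): R0 −= (1)R1 → (1, 0)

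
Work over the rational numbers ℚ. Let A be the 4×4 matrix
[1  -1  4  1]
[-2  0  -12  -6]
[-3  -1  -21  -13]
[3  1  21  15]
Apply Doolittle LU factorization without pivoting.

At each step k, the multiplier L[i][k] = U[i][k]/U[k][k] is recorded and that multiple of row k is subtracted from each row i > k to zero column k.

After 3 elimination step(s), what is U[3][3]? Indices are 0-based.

Step 1: pivot at (0,0) is 1.
  row1 ← row1 − (-2)·row0  ⇒  L[1][0]=-2, U row1=(0, -2, -4, -4)
  row2 ← row2 − (-3)·row0  ⇒  L[2][0]=-3, U row2=(0, -4, -9, -10)
  row3 ← row3 − (3)·row0  ⇒  L[3][0]=3, U row3=(0, 4, 9, 12)
Step 2: pivot at (1,1) is -2.
  row2 ← row2 − (2)·row1  ⇒  L[2][1]=2, U row2=(0, 0, -1, -2)
  row3 ← row3 − (-2)·row1  ⇒  L[3][1]=-2, U row3=(0, 0, 1, 4)
Step 3: pivot at (2,2) is -1.
  row3 ← row3 − (-1)·row2  ⇒  L[3][2]=-1, U row3=(0, 0, 0, 2)

U[3][3] = 2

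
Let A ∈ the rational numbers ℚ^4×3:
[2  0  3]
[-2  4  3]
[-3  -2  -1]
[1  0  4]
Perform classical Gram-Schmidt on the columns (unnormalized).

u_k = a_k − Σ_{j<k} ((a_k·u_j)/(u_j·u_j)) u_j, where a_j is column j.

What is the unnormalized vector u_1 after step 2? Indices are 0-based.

u_1 = (2/9, 34/9, -7/3, 1/9)

Step 1: u_0 = a_0 = (2, -2, -3, 1).
Step 2: u_1 = a_1 − (-1/9)·u_0 = (2/9, 34/9, -7/3, 1/9).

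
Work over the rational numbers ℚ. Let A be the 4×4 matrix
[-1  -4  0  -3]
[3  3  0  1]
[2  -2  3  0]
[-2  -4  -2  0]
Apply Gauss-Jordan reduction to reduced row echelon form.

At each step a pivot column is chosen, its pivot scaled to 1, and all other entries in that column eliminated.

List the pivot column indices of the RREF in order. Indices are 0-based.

pivot columns: 0, 1, 2, 3

step 1: normalize row 0 (÷-1) = (1, 4, 0, 3)
  row 1: subtract 3×row0 = (0, -9, 0, -8)
  row 2: subtract 2×row0 = (0, -10, 3, -6)
  row 3: subtract -2×row0 = (0, 4, -2, 6)
step 2: normalize row 1 (÷-9) = (0, 1, 0, 8/9)
  row 0: subtract 4×row1 = (1, 0, 0, -5/9)
  row 2: subtract -10×row1 = (0, 0, 3, 26/9)
  row 3: subtract 4×row1 = (0, 0, -2, 22/9)
step 3: normalize row 2 (÷3) = (0, 0, 1, 26/27)
  row 3: subtract -2×row2 = (0, 0, 0, 118/27)
step 4: normalize row 3 (÷118/27) = (0, 0, 0, 1)
  row 0: subtract -5/9×row3 = (1, 0, 0, 0)
  row 1: subtract 8/9×row3 = (0, 1, 0, 0)
  row 2: subtract 26/27×row3 = (0, 0, 1, 0)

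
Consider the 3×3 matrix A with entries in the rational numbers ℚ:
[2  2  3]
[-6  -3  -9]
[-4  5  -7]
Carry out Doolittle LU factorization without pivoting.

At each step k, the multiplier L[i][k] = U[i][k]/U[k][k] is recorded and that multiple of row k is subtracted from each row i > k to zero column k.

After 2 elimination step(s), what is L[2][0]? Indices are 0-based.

k=0: U[0][0]=2
  eliminate (1,0): mult=-3, new row 1: (0, 3, 0); set L[1][0]=-3
  eliminate (2,0): mult=-2, new row 2: (0, 9, -1); set L[2][0]=-2
k=1: U[1][1]=3
  eliminate (2,1): mult=3, new row 2: (0, 0, -1); set L[2][1]=3

L[2][0] = -2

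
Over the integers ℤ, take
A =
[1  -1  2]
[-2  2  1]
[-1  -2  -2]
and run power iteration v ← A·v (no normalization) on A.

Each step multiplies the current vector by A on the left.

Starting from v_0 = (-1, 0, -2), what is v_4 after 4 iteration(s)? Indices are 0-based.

v_4 = (-85, 45, 40)

v_0 = (-1, 0, -2).
v_1 = A·v_0 = (-5, 0, 5).
v_2 = A·v_1 = (5, 15, -5).
v_3 = A·v_2 = (-20, 15, -25).
v_4 = A·v_3 = (-85, 45, 40).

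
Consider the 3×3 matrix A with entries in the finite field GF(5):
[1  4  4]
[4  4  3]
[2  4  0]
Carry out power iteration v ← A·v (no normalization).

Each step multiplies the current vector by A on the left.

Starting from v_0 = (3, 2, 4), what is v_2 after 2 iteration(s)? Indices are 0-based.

v_2 = (1, 3, 2)

v_0 = (3, 2, 4).
v_1 = A·v_0 = (2, 2, 4).
v_2 = A·v_1 = (1, 3, 2).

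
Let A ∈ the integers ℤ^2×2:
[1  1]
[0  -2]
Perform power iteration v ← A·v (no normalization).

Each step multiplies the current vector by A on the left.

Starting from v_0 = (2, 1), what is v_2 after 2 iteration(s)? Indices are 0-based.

v_0 = (2, 1).
v_1 = A·v_0 = (3, -2).
v_2 = A·v_1 = (1, 4).

v_2 = (1, 4)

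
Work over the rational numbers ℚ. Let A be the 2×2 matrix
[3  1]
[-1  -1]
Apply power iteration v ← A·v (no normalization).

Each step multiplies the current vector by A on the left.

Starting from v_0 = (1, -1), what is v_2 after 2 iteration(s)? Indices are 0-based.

v_2 = (6, -2)

v_0 = (1, -1).
v_1 = A·v_0 = (2, 0).
v_2 = A·v_1 = (6, -2).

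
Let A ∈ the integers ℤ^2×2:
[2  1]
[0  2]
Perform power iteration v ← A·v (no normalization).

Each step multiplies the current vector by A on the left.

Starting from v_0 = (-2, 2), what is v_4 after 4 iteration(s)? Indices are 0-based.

v_4 = (32, 32)

v_0 = (-2, 2).
v_1 = A·v_0 = (-2, 4).
v_2 = A·v_1 = (0, 8).
v_3 = A·v_2 = (8, 16).
v_4 = A·v_3 = (32, 32).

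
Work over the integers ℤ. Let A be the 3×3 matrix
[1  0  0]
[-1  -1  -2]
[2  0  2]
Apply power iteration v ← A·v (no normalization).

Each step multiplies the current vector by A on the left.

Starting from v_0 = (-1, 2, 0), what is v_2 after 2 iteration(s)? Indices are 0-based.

v_0 = (-1, 2, 0).
v_1 = A·v_0 = (-1, -1, -2).
v_2 = A·v_1 = (-1, 6, -6).

v_2 = (-1, 6, -6)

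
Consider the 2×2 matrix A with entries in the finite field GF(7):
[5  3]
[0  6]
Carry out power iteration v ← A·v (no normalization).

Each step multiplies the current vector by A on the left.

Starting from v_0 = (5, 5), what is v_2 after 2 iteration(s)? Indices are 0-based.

v_2 = (3, 5)

v_0 = (5, 5).
v_1 = A·v_0 = (5, 2).
v_2 = A·v_1 = (3, 5).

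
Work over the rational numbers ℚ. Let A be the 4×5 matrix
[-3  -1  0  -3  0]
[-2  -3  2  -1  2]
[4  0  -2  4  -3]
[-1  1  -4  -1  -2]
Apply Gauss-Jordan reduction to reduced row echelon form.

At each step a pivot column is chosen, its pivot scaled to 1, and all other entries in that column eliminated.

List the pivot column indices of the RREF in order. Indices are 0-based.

[1] R0 /= -3  ⇒  (1, 1/3, 0, 1, 0)
     R1 -= -2·R0  ⇒  (0, -7/3, 2, 1, 2)
     R2 -= 4·R0  ⇒  (0, -4/3, -2, 0, -3)
     R3 -= -1·R0  ⇒  (0, 4/3, -4, 0, -2)
[2] R1 /= -7/3  ⇒  (0, 1, -6/7, -3/7, -6/7)
     R0 -= 1/3·R1  ⇒  (1, 0, 2/7, 8/7, 2/7)
     R2 -= -4/3·R1  ⇒  (0, 0, -22/7, -4/7, -29/7)
     R3 -= 4/3·R1  ⇒  (0, 0, -20/7, 4/7, -6/7)
[3] R2 /= -22/7  ⇒  (0, 0, 1, 2/11, 29/22)
     R0 -= 2/7·R2  ⇒  (1, 0, 0, 12/11, -1/11)
     R1 -= -6/7·R2  ⇒  (0, 1, 0, -3/11, 3/11)
     R3 -= -20/7·R2  ⇒  (0, 0, 0, 12/11, 32/11)
[4] R3 /= 12/11  ⇒  (0, 0, 0, 1, 8/3)
     R0 -= 12/11·R3  ⇒  (1, 0, 0, 0, -3)
     R1 -= -3/11·R3  ⇒  (0, 1, 0, 0, 1)
     R2 -= 2/11·R3  ⇒  (0, 0, 1, 0, 5/6)

pivot columns: 0, 1, 2, 3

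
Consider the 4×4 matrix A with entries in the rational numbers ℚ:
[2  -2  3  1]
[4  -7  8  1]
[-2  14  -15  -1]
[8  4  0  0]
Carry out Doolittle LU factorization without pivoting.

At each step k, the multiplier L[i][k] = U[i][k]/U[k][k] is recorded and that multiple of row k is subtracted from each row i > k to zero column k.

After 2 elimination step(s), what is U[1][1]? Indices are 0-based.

U[1][1] = -3

k=0: U[0][0]=2
  eliminate (1,0): mult=2, new row 1: (0, -3, 2, -1); set L[1][0]=2
  eliminate (2,0): mult=-1, new row 2: (0, 12, -12, 0); set L[2][0]=-1
  eliminate (3,0): mult=4, new row 3: (0, 12, -12, -4); set L[3][0]=4
k=1: U[1][1]=-3
  eliminate (2,1): mult=-4, new row 2: (0, 0, -4, -4); set L[2][1]=-4
  eliminate (3,1): mult=-4, new row 3: (0, 0, -4, -8); set L[3][1]=-4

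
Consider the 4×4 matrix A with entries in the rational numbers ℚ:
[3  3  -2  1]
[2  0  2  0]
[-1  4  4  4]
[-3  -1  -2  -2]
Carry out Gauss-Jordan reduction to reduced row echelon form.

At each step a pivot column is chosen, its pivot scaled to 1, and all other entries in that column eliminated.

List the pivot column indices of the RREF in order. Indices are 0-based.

step 1: normalize row 0 (÷3) = (1, 1, -2/3, 1/3)
  row 1: subtract 2×row0 = (0, -2, 10/3, -2/3)
  row 2: subtract -1×row0 = (0, 5, 10/3, 13/3)
  row 3: subtract -3×row0 = (0, 2, -4, -1)
step 2: normalize row 1 (÷-2) = (0, 1, -5/3, 1/3)
  row 0: subtract 1×row1 = (1, 0, 1, 0)
  row 2: subtract 5×row1 = (0, 0, 35/3, 8/3)
  row 3: subtract 2×row1 = (0, 0, -2/3, -5/3)
step 3: normalize row 2 (÷35/3) = (0, 0, 1, 8/35)
  row 0: subtract 1×row2 = (1, 0, 0, -8/35)
  row 1: subtract -5/3×row2 = (0, 1, 0, 5/7)
  row 3: subtract -2/3×row2 = (0, 0, 0, -53/35)
step 4: normalize row 3 (÷-53/35) = (0, 0, 0, 1)
  row 0: subtract -8/35×row3 = (1, 0, 0, 0)
  row 1: subtract 5/7×row3 = (0, 1, 0, 0)
  row 2: subtract 8/35×row3 = (0, 0, 1, 0)

pivot columns: 0, 1, 2, 3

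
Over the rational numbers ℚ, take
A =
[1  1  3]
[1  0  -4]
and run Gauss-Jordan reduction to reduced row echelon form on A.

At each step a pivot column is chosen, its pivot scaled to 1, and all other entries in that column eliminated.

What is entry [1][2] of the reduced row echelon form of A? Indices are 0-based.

M[1][2] = 7

pivot(0,0)=1: scale R0 → (1, 1, 3)
  clear (1,0): R1 −= (1)R0 → (0, -1, -7)
pivot(1,1)=-1: scale R1 → (0, 1, 7)
  clear (0,1): R0 −= (1)R1 → (1, 0, -4)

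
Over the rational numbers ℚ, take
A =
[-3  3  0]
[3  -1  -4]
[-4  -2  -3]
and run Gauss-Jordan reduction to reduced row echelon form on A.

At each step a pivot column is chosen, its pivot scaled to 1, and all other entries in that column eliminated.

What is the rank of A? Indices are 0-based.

pivot(0,0)=-3: scale R0 → (1, -1, 0)
  clear (1,0): R1 −= (3)R0 → (0, 2, -4)
  clear (2,0): R2 −= (-4)R0 → (0, -6, -3)
pivot(1,1)=2: scale R1 → (0, 1, -2)
  clear (0,1): R0 −= (-1)R1 → (1, 0, -2)
  clear (2,1): R2 −= (-6)R1 → (0, 0, -15)
pivot(2,2)=-15: scale R2 → (0, 0, 1)
  clear (0,2): R0 −= (-2)R2 → (1, 0, 0)
  clear (1,2): R1 −= (-2)R2 → (0, 1, 0)

rank = 3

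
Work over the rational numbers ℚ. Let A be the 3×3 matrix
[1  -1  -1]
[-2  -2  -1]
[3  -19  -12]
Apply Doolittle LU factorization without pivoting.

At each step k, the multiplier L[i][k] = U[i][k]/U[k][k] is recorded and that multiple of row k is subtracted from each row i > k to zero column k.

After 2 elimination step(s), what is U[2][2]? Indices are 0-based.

[col 0] pivot 1
  R1 -= -2*R0 → (0, -4, -3)  (L[1][0] := -2)
  R2 -= 3*R0 → (0, -16, -9)  (L[2][0] := 3)
[col 1] pivot -4
  R2 -= 4*R1 → (0, 0, 3)  (L[2][1] := 4)

U[2][2] = 3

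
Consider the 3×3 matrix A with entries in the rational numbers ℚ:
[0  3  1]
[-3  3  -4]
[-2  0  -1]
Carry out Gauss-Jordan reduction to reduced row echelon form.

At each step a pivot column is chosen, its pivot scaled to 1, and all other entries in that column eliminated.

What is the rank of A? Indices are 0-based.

rank = 3

step 1: exchange rows 0,1
step 1: normalize row 0 (÷-3) = (1, -1, 4/3)
  row 2: subtract -2×row0 = (0, -2, 5/3)
step 2: normalize row 1 (÷3) = (0, 1, 1/3)
  row 0: subtract -1×row1 = (1, 0, 5/3)
  row 2: subtract -2×row1 = (0, 0, 7/3)
step 3: normalize row 2 (÷7/3) = (0, 0, 1)
  row 0: subtract 5/3×row2 = (1, 0, 0)
  row 1: subtract 1/3×row2 = (0, 1, 0)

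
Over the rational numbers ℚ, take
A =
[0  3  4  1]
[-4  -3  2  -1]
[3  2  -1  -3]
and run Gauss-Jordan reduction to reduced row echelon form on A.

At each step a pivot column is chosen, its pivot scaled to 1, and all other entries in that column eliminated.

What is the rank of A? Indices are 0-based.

rank = 3

pivot(0,0): swap R0↔R1
pivot(0,0)=-4: scale R0 → (1, 3/4, -1/2, 1/4)
  clear (2,0): R2 −= (3)R0 → (0, -1/4, 1/2, -15/4)
pivot(1,1)=3: scale R1 → (0, 1, 4/3, 1/3)
  clear (0,1): R0 −= (3/4)R1 → (1, 0, -3/2, 0)
  clear (2,1): R2 −= (-1/4)R1 → (0, 0, 5/6, -11/3)
pivot(2,2)=5/6: scale R2 → (0, 0, 1, -22/5)
  clear (0,2): R0 −= (-3/2)R2 → (1, 0, 0, -33/5)
  clear (1,2): R1 −= (4/3)R2 → (0, 1, 0, 31/5)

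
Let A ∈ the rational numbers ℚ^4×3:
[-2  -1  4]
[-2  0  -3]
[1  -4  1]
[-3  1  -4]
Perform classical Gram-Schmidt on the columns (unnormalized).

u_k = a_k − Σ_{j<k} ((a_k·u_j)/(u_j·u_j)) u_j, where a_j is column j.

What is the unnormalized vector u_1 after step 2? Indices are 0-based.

Step 1: u_0 = a_0 = (-2, -2, 1, -3).
Step 2: u_1 = a_1 − (-5/18)·u_0 = (-14/9, -5/9, -67/18, 1/6).

u_1 = (-14/9, -5/9, -67/18, 1/6)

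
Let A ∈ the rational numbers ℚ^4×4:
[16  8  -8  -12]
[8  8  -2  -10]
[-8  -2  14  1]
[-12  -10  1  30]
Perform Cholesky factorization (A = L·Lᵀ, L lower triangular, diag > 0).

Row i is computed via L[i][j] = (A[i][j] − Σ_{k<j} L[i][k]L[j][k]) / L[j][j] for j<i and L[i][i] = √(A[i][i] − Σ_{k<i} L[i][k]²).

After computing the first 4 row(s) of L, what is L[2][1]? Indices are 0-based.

L[2][1] = 1

Step 1: L[0][0] = √(16) = 4.
  L[1][0] = (8) / L[0][0] = 2.
Step 2: L[1][1] = √(4) = 2.
  L[2][0] = (-8) / L[0][0] = -2.
  L[2][1] = (2) / L[1][1] = 1.
Step 3: L[2][2] = √(9) = 3.
  L[3][0] = (-12) / L[0][0] = -3.
  L[3][1] = (-4) / L[1][1] = -2.
  L[3][2] = (-3) / L[2][2] = -1.
Step 4: L[3][3] = √(16) = 4.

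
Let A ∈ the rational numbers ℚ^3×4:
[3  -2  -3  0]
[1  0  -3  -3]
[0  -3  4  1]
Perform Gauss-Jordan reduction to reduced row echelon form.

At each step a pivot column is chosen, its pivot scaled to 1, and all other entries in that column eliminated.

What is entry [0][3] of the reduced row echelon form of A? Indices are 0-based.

M[0][3] = 9/2

step 1: normalize row 0 (÷3) = (1, -2/3, -1, 0)
  row 1: subtract 1×row0 = (0, 2/3, -2, -3)
step 2: normalize row 1 (÷2/3) = (0, 1, -3, -9/2)
  row 0: subtract -2/3×row1 = (1, 0, -3, -3)
  row 2: subtract -3×row1 = (0, 0, -5, -25/2)
step 3: normalize row 2 (÷-5) = (0, 0, 1, 5/2)
  row 0: subtract -3×row2 = (1, 0, 0, 9/2)
  row 1: subtract -3×row2 = (0, 1, 0, 3)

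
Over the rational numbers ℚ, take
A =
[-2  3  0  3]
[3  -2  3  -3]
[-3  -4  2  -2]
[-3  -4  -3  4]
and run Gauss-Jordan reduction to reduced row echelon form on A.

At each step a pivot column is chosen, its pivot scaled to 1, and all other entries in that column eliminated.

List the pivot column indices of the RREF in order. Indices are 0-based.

step 1: normalize row 0 (÷-2) = (1, -3/2, 0, -3/2)
  row 1: subtract 3×row0 = (0, 5/2, 3, 3/2)
  row 2: subtract -3×row0 = (0, -17/2, 2, -13/2)
  row 3: subtract -3×row0 = (0, -17/2, -3, -1/2)
step 2: normalize row 1 (÷5/2) = (0, 1, 6/5, 3/5)
  row 0: subtract -3/2×row1 = (1, 0, 9/5, -3/5)
  row 2: subtract -17/2×row1 = (0, 0, 61/5, -7/5)
  row 3: subtract -17/2×row1 = (0, 0, 36/5, 23/5)
step 3: normalize row 2 (÷61/5) = (0, 0, 1, -7/61)
  row 0: subtract 9/5×row2 = (1, 0, 0, -24/61)
  row 1: subtract 6/5×row2 = (0, 1, 0, 45/61)
  row 3: subtract 36/5×row2 = (0, 0, 0, 331/61)
step 4: normalize row 3 (÷331/61) = (0, 0, 0, 1)
  row 0: subtract -24/61×row3 = (1, 0, 0, 0)
  row 1: subtract 45/61×row3 = (0, 1, 0, 0)
  row 2: subtract -7/61×row3 = (0, 0, 1, 0)

pivot columns: 0, 1, 2, 3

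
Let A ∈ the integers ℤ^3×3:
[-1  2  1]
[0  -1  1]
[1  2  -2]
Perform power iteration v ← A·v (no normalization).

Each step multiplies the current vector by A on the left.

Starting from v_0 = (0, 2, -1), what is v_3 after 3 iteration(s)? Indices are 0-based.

v_3 = (6, -24, 45)

v_0 = (0, 2, -1).
v_1 = A·v_0 = (3, -3, 6).
v_2 = A·v_1 = (-3, 9, -15).
v_3 = A·v_2 = (6, -24, 45).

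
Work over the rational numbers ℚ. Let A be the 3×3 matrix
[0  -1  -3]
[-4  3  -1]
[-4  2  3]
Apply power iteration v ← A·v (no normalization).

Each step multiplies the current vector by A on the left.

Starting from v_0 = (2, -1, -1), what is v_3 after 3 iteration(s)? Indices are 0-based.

v_3 = (258, -220, -487)

v_0 = (2, -1, -1).
v_1 = A·v_0 = (4, -10, -13).
v_2 = A·v_1 = (49, -33, -75).
v_3 = A·v_2 = (258, -220, -487).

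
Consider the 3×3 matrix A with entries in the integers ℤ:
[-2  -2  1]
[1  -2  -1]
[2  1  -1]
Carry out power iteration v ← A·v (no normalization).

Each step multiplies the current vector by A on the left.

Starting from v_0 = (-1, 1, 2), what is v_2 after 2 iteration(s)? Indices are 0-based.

v_2 = (3, 15, 2)

v_0 = (-1, 1, 2).
v_1 = A·v_0 = (2, -5, -3).
v_2 = A·v_1 = (3, 15, 2).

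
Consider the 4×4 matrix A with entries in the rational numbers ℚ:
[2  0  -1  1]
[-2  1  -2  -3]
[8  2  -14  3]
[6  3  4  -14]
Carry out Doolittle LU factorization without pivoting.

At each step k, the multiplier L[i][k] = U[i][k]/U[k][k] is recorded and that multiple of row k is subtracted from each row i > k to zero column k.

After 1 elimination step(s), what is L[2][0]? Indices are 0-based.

k=0: U[0][0]=2
  eliminate (1,0): mult=-1, new row 1: (0, 1, -3, -2); set L[1][0]=-1
  eliminate (2,0): mult=4, new row 2: (0, 2, -10, -1); set L[2][0]=4
  eliminate (3,0): mult=3, new row 3: (0, 3, 7, -17); set L[3][0]=3

L[2][0] = 4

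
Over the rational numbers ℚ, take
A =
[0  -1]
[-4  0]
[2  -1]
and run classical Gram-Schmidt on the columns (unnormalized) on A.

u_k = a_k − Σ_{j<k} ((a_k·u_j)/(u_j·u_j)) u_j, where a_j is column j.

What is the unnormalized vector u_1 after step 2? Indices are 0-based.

u_1 = (-1, -2/5, -4/5)

Step 1: u_0 = a_0 = (0, -4, 2).
Step 2: u_1 = a_1 − (-1/10)·u_0 = (-1, -2/5, -4/5).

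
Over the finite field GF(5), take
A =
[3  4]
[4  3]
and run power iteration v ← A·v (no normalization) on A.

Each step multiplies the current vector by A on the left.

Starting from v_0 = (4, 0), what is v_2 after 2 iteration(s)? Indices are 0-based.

v_0 = (4, 0).
v_1 = A·v_0 = (2, 1).
v_2 = A·v_1 = (0, 1).

v_2 = (0, 1)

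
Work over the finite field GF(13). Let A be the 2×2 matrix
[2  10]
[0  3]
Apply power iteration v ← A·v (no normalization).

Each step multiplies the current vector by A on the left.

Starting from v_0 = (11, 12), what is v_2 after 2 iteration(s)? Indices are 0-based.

v_0 = (11, 12).
v_1 = A·v_0 = (12, 10).
v_2 = A·v_1 = (7, 4).

v_2 = (7, 4)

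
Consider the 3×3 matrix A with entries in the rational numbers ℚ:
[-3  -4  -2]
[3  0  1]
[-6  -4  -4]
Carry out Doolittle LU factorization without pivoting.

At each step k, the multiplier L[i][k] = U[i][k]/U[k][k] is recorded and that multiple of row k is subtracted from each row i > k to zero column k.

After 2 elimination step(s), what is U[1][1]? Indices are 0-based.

k=0: U[0][0]=-3
  eliminate (1,0): mult=-1, new row 1: (0, -4, -1); set L[1][0]=-1
  eliminate (2,0): mult=2, new row 2: (0, 4, 0); set L[2][0]=2
k=1: U[1][1]=-4
  eliminate (2,1): mult=-1, new row 2: (0, 0, -1); set L[2][1]=-1

U[1][1] = -4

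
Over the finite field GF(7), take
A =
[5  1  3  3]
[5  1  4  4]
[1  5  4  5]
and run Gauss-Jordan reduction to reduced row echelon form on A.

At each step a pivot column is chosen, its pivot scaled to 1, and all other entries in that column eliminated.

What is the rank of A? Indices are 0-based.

rank = 3

[1] R0 /= 5  ⇒  (1, 3, 2, 2)
     R1 -= 5·R0  ⇒  (0, 0, 1, 1)
     R2 -= 1·R0  ⇒  (0, 2, 2, 3)
[2] R1 <-> R2
[2] R1 /= 2  ⇒  (0, 1, 1, 5)
     R0 -= 3·R1  ⇒  (1, 0, 6, 1)
[3] R2 /= 1  ⇒  (0, 0, 1, 1)
     R0 -= 6·R2  ⇒  (1, 0, 0, 2)
     R1 -= 1·R2  ⇒  (0, 1, 0, 4)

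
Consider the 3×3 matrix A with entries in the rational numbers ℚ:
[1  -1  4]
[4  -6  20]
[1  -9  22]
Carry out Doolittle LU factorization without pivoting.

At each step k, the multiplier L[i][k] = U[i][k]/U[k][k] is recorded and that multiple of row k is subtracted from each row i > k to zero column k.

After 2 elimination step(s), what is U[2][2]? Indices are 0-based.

k=0: U[0][0]=1
  eliminate (1,0): mult=4, new row 1: (0, -2, 4); set L[1][0]=4
  eliminate (2,0): mult=1, new row 2: (0, -8, 18); set L[2][0]=1
k=1: U[1][1]=-2
  eliminate (2,1): mult=4, new row 2: (0, 0, 2); set L[2][1]=4

U[2][2] = 2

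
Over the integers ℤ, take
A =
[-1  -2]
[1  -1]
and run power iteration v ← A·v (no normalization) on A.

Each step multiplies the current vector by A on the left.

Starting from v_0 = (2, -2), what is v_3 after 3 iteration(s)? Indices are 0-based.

v_0 = (2, -2).
v_1 = A·v_0 = (2, 4).
v_2 = A·v_1 = (-10, -2).
v_3 = A·v_2 = (14, -8).

v_3 = (14, -8)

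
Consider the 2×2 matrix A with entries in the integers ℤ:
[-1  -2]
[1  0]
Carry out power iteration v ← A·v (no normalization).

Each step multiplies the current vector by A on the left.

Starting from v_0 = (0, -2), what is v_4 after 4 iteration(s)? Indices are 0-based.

v_4 = (12, -4)

v_0 = (0, -2).
v_1 = A·v_0 = (4, 0).
v_2 = A·v_1 = (-4, 4).
v_3 = A·v_2 = (-4, -4).
v_4 = A·v_3 = (12, -4).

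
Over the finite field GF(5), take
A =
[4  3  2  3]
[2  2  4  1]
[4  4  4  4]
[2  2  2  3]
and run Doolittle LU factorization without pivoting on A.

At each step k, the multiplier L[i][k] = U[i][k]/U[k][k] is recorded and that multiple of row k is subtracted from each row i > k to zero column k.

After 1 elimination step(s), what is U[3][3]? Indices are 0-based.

U[3][3] = 4

k=0: U[0][0]=4
  eliminate (1,0): mult=3, new row 1: (0, 3, 3, 2); set L[1][0]=3
  eliminate (2,0): mult=1, new row 2: (0, 1, 2, 1); set L[2][0]=1
  eliminate (3,0): mult=3, new row 3: (0, 3, 1, 4); set L[3][0]=3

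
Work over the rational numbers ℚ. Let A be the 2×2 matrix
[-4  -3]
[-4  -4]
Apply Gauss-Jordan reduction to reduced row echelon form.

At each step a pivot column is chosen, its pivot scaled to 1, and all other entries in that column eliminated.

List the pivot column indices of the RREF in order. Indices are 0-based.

pivot columns: 0, 1

pivot(0,0)=-4: scale R0 → (1, 3/4)
  clear (1,0): R1 −= (-4)R0 → (0, -1)
pivot(1,1)=-1: scale R1 → (0, 1)
  clear (0,1): R0 −= (3/4)R1 → (1, 0)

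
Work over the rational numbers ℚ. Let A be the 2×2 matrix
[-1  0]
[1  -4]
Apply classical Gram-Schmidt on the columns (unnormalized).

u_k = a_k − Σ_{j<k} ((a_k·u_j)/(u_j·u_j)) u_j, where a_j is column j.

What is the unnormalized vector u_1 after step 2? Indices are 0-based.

Step 1: u_0 = a_0 = (-1, 1).
Step 2: u_1 = a_1 − (-2)·u_0 = (-2, -2).

u_1 = (-2, -2)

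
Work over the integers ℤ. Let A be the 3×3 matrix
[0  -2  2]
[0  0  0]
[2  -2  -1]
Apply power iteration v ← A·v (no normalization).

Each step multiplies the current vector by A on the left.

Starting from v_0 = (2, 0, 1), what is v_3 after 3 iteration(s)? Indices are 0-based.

v_3 = (2, 0, 11)

v_0 = (2, 0, 1).
v_1 = A·v_0 = (2, 0, 3).
v_2 = A·v_1 = (6, 0, 1).
v_3 = A·v_2 = (2, 0, 11).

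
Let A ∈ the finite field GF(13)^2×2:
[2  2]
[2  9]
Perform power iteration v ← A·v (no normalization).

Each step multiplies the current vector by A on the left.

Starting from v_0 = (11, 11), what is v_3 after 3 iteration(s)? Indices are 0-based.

v_0 = (11, 11).
v_1 = A·v_0 = (5, 4).
v_2 = A·v_1 = (5, 7).
v_3 = A·v_2 = (11, 8).

v_3 = (11, 8)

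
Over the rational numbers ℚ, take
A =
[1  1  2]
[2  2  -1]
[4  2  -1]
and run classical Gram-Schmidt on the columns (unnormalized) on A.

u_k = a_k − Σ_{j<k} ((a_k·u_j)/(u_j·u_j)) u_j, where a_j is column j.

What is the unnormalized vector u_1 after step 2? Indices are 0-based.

Step 1: u_0 = a_0 = (1, 2, 4).
Step 2: u_1 = a_1 − (13/21)·u_0 = (8/21, 16/21, -10/21).

u_1 = (8/21, 16/21, -10/21)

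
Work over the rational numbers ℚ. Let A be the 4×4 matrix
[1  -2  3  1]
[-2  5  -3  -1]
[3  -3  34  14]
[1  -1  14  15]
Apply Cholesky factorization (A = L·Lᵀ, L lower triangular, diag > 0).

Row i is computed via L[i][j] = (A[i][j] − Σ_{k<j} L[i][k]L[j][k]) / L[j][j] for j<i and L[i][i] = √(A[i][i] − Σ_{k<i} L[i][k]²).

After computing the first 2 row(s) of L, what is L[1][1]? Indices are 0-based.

L[1][1] = 1

Step 1: L[0][0] = √(1) = 1.
  L[1][0] = (-2) / L[0][0] = -2.
Step 2: L[1][1] = √(1) = 1.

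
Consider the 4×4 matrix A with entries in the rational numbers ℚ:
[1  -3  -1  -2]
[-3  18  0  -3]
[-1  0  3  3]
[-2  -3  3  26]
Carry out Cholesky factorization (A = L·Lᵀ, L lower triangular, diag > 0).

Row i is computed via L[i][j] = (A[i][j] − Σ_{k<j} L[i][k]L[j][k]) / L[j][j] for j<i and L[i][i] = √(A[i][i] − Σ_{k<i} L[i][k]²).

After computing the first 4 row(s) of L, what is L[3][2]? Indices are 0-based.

L[3][2] = -2

Step 1: L[0][0] = √(1) = 1.
  L[1][0] = (-3) / L[0][0] = -3.
Step 2: L[1][1] = √(9) = 3.
  L[2][0] = (-1) / L[0][0] = -1.
  L[2][1] = (-3) / L[1][1] = -1.
Step 3: L[2][2] = √(1) = 1.
  L[3][0] = (-2) / L[0][0] = -2.
  L[3][1] = (-9) / L[1][1] = -3.
  L[3][2] = (-2) / L[2][2] = -2.
Step 4: L[3][3] = √(9) = 3.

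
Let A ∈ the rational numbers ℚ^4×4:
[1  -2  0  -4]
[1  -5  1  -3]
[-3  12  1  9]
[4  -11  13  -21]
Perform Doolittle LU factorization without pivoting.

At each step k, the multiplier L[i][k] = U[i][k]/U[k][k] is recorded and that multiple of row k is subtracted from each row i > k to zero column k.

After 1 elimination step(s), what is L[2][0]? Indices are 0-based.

L[2][0] = -3

Step 1: pivot at (0,0) is 1.
  row1 ← row1 − (1)·row0  ⇒  L[1][0]=1, U row1=(0, -3, 1, 1)
  row2 ← row2 − (-3)·row0  ⇒  L[2][0]=-3, U row2=(0, 6, 1, -3)
  row3 ← row3 − (4)·row0  ⇒  L[3][0]=4, U row3=(0, -3, 13, -5)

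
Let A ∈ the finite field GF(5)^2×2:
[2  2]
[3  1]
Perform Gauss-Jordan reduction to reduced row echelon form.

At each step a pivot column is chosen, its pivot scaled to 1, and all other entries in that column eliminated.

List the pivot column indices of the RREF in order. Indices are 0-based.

pivot(0,0)=2: scale R0 → (1, 1)
  clear (1,0): R1 −= (3)R0 → (0, 3)
pivot(1,1)=3: scale R1 → (0, 1)
  clear (0,1): R0 −= (1)R1 → (1, 0)

pivot columns: 0, 1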